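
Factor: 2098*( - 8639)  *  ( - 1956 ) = 35451760632 = 2^3*3^1*53^1 * 163^2 * 1049^1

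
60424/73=60424/73 = 827.73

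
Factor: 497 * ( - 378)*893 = -167764338 = -2^1*3^3*7^2*19^1 *47^1 * 71^1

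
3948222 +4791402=8739624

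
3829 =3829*1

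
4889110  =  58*84295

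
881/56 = 15 + 41/56   =  15.73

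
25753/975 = 26 + 31/75=26.41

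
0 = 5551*0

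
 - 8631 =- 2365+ - 6266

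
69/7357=69/7357= 0.01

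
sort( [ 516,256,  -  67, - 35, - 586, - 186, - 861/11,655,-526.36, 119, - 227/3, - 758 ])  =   [ - 758,  -  586, - 526.36, - 186, - 861/11, - 227/3 , - 67, - 35,119,256,516,655]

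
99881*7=699167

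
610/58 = 10 + 15/29 = 10.52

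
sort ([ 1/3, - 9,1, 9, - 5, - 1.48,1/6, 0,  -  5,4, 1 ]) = [ - 9,-5, -5, - 1.48,0, 1/6,1/3 , 1,1, 4,9 ]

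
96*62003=5952288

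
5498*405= 2226690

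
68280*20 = 1365600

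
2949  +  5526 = 8475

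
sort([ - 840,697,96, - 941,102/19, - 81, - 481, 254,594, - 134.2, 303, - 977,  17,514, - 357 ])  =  [-977, - 941, - 840, - 481,-357,-134.2, - 81,102/19 , 17, 96,254 , 303, 514, 594, 697]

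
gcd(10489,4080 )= 17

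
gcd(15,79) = 1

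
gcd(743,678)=1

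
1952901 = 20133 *97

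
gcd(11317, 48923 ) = 1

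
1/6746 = 1/6746=0.00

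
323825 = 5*64765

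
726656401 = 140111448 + 586544953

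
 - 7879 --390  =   - 7489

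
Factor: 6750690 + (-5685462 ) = 1065228 = 2^2*3^1 * 29^1*3061^1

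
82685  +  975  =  83660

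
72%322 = 72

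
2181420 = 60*36357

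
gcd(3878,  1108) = 554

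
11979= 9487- -2492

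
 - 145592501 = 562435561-708028062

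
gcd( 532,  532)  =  532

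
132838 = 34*3907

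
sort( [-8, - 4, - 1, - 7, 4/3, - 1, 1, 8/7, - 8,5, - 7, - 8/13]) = [ - 8 ,-8,-7, - 7 , - 4,-1, - 1, - 8/13, 1, 8/7, 4/3, 5] 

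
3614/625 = 5+489/625 = 5.78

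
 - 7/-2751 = 1/393 = 0.00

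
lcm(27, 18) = 54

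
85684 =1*85684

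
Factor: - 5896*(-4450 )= 2^4 * 5^2*11^1*67^1*89^1 = 26237200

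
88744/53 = 1674 + 22/53 =1674.42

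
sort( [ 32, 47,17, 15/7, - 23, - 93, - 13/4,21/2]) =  [ - 93,-23, - 13/4,  15/7,21/2, 17, 32, 47]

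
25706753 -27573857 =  - 1867104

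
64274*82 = 5270468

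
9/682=9/682 = 0.01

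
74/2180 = 37/1090 = 0.03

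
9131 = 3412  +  5719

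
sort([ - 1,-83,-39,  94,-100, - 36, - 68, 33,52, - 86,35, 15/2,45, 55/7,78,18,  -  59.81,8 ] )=[ - 100,-86, - 83,  -  68, - 59.81, - 39, - 36, - 1, 15/2,55/7, 8,18 , 33,35,  45,52 , 78 , 94]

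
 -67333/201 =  - 335  +  2/201= - 334.99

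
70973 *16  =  1135568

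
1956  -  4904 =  - 2948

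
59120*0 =0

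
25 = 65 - 40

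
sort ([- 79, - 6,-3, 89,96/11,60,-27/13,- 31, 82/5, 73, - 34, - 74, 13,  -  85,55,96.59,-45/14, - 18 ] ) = [ - 85, - 79, - 74, - 34,-31,-18,-6, - 45/14, - 3, - 27/13, 96/11  ,  13, 82/5, 55, 60, 73, 89, 96.59 ]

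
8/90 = 4/45 = 0.09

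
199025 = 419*475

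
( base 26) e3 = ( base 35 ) ah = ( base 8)557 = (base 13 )223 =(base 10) 367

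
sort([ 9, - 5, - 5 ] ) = [ - 5 , - 5, 9] 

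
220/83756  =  55/20939  =  0.00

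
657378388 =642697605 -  - 14680783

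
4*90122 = 360488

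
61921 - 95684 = - 33763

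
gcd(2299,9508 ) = 1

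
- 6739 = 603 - 7342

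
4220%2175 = 2045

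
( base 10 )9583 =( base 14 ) 36C7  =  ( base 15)2C8D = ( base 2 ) 10010101101111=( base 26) e4f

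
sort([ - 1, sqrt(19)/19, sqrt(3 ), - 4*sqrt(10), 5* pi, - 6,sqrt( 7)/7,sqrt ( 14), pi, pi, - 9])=[ - 4*sqrt(10 ), - 9 , -6, - 1,sqrt (19) /19,sqrt( 7 )/7,sqrt ( 3 ), pi,pi,sqrt(14 ),5*pi ] 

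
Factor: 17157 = 3^1*7^1*19^1 * 43^1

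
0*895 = 0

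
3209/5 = 641  +  4/5= 641.80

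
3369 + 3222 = 6591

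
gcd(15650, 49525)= 25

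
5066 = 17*298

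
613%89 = 79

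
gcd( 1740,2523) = 87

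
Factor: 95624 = 2^3*11953^1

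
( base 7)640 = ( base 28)be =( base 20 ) g2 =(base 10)322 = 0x142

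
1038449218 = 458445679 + 580003539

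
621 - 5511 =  - 4890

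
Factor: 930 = 2^1*3^1*5^1 * 31^1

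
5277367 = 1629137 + 3648230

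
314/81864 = 157/40932 = 0.00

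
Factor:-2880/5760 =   -  1/2=- 2^(-1 ) 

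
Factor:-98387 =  - 98387^1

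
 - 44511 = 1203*( - 37 ) 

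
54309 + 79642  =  133951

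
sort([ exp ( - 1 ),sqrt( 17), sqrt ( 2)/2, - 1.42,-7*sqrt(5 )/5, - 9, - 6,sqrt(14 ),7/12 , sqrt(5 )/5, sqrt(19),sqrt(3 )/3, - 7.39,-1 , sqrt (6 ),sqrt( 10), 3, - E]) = [ - 9, - 7.39, - 6,-7 * sqrt(5)/5, -E, - 1.42,- 1,exp( - 1) , sqrt( 5 )/5,sqrt (3)/3,7/12,sqrt(2 )/2,sqrt(6 ), 3,sqrt(10 ) , sqrt (14 ) , sqrt(17 ), sqrt(19 ) ] 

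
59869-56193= 3676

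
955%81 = 64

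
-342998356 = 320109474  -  663107830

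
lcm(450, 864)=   21600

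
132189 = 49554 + 82635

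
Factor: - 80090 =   -  2^1*5^1*8009^1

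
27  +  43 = 70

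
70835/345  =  14167/69 = 205.32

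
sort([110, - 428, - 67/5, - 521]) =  [ -521, - 428 , - 67/5, 110 ]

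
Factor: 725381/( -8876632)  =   - 2^ ( -3)*725381^1 * 1109579^ ( - 1 )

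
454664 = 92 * 4942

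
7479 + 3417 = 10896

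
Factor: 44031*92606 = 2^1*3^1*13^1 * 19^1*1129^1*2437^1 = 4077534786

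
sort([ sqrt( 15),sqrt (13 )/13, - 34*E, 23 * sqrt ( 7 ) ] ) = [- 34*E,sqrt(13 )/13, sqrt( 15 ) , 23*sqrt (7)]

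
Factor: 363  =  3^1 * 11^2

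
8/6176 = 1/772 = 0.00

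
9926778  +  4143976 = 14070754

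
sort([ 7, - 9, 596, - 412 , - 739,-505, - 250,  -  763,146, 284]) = [-763, - 739,  -  505 , - 412,-250,-9, 7, 146, 284,596]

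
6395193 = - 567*(-11279)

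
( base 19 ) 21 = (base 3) 1110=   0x27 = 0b100111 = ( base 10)39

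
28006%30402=28006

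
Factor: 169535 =5^1*41^1*827^1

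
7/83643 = 1/11949 = 0.00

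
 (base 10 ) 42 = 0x2A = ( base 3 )1120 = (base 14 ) 30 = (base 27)1f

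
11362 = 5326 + 6036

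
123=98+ 25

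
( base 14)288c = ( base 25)BC5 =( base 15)21DA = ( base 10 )7180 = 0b1110000001100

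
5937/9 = 1979/3  =  659.67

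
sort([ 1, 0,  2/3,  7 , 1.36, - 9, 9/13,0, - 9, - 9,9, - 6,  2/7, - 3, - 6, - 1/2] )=[-9, - 9, - 9, - 6, - 6, - 3, - 1/2,0, 0, 2/7,2/3,9/13,  1, 1.36, 7 , 9 ] 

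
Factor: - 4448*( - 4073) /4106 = 9058352/2053 = 2^4*139^1*2053^ ( - 1)*4073^1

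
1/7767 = 1/7767 = 0.00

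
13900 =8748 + 5152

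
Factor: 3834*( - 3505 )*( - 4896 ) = 2^6 * 3^5 * 5^1* 17^1*71^1*701^1 = 65793280320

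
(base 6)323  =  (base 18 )6F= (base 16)7B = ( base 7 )234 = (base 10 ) 123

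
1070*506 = 541420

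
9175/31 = 295 + 30/31 =295.97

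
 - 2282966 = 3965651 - 6248617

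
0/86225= 0=0.00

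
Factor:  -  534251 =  - 107^1*4993^1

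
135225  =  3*45075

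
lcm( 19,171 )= 171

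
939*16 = 15024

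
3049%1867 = 1182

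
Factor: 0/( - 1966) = 0^1 = 0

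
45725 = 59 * 775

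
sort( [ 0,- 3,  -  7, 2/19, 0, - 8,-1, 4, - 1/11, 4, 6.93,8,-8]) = [-8, - 8,-7,-3, - 1, - 1/11, 0,0, 2/19, 4, 4,6.93, 8]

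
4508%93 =44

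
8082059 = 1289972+6792087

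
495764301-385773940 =109990361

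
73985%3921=3407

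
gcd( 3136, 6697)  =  1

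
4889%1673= 1543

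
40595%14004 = 12587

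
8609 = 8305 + 304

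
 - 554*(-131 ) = 72574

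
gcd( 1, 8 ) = 1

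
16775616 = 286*58656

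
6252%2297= 1658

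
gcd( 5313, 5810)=7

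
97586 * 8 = 780688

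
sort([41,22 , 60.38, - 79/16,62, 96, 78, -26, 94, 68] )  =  [ - 26, - 79/16,  22,41,  60.38,62, 68,78, 94,96 ] 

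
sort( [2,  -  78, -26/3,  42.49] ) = [ - 78,- 26/3, 2, 42.49]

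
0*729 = 0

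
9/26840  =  9/26840 = 0.00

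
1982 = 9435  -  7453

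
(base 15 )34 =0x31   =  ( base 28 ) 1l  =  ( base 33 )1g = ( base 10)49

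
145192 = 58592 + 86600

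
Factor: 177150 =2^1*3^1 * 5^2*1181^1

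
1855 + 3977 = 5832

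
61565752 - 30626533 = 30939219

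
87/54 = 1 + 11/18 = 1.61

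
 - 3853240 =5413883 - 9267123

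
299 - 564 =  - 265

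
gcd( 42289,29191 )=1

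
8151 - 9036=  - 885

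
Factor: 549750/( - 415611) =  -2^1*3^(-3 )*5^3 * 7^( - 1 ) = - 250/189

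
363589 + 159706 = 523295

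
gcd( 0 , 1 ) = 1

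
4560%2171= 218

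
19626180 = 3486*5630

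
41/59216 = 41/59216 =0.00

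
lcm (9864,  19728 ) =19728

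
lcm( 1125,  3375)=3375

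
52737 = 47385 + 5352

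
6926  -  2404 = 4522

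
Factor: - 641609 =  - 41^1*15649^1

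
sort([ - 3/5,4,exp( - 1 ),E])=[-3/5,exp ( - 1 ), E, 4 ] 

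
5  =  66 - 61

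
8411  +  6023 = 14434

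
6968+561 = 7529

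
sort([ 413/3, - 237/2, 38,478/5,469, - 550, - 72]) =[ - 550, - 237/2, - 72,  38, 478/5, 413/3, 469]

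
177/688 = 177/688=0.26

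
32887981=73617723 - 40729742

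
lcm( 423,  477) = 22419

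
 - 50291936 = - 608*82717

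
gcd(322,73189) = 1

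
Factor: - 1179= - 3^2 * 131^1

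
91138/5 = 91138/5 = 18227.60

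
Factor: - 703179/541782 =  - 989/762 = - 2^( - 1)*3^( - 1) * 23^1 * 43^1 * 127^( - 1)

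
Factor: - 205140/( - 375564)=5^1*7^( - 1 )*13^1*17^ ( - 1 ) = 65/119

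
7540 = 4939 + 2601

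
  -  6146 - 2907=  - 9053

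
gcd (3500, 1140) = 20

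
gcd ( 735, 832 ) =1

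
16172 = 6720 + 9452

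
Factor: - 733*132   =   - 96756 = -2^2*3^1*11^1*733^1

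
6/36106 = 3/18053 =0.00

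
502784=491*1024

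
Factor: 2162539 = 37^1*211^1 *277^1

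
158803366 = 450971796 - 292168430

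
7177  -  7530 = -353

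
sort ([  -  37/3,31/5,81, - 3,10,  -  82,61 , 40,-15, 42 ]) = [  -  82,  -  15,  -  37/3 , - 3,31/5,10, 40,42 , 61,81]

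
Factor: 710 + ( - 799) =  - 89 = - 89^1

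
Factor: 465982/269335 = 718/415 = 2^1*5^ (-1)  *  83^( - 1)*359^1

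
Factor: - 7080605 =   -  5^1*7^1*101^1*2003^1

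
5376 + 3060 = 8436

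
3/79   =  3/79 = 0.04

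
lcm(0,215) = 0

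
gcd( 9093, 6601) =7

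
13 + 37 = 50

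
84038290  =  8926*9415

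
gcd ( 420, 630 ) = 210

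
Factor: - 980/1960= -1/2=- 2^ ( - 1 ) 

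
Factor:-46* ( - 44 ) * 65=131560=2^3*5^1*11^1*13^1*23^1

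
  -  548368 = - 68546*8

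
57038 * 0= 0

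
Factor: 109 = 109^1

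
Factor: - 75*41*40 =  - 2^3*3^1*5^3*41^1 = - 123000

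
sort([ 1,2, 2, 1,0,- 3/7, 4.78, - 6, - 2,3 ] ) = [ - 6,  -  2 , -3/7,0,1,1,2,2, 3,4.78]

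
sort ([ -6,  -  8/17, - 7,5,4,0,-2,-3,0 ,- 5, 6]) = [ -7, - 6,-5, - 3, - 2, - 8/17,  0, 0,4,5,6 ] 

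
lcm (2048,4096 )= 4096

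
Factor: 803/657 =3^( - 2)*11^1 = 11/9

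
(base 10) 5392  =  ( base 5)133032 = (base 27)7AJ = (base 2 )1010100010000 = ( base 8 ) 12420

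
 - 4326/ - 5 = 4326/5 = 865.20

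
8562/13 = 658 + 8/13 = 658.62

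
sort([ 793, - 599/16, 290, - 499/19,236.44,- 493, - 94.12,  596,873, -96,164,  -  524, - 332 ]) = [ - 524, - 493, - 332,-96,- 94.12,  -  599/16,-499/19,164, 236.44,290,  596,793,873 ]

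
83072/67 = 1239  +  59/67 = 1239.88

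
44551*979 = 43615429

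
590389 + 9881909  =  10472298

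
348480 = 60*5808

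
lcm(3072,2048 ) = 6144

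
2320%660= 340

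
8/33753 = 8/33753 = 0.00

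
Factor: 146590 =2^1 * 5^1*107^1*137^1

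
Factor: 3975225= 3^1 * 5^2*53003^1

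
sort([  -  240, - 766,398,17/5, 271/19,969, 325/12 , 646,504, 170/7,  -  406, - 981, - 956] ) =[ - 981, - 956,  -  766  , - 406, - 240,17/5, 271/19,  170/7,  325/12 , 398, 504,  646, 969] 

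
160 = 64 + 96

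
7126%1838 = 1612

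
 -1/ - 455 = 1/455= 0.00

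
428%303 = 125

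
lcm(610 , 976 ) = 4880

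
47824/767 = 62 + 270/767 = 62.35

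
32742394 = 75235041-42492647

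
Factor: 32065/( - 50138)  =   - 2^(  -  1 ) * 5^1*11^1*43^( - 1 ) = - 55/86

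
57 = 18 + 39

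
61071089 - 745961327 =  - 684890238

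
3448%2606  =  842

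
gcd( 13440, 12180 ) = 420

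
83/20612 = 83/20612 = 0.00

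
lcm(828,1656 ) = 1656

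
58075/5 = 11615 = 11615.00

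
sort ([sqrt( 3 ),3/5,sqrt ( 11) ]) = [3/5, sqrt(3 ), sqrt(11 )]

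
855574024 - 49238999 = 806335025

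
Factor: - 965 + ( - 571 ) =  - 2^9*3^1 =- 1536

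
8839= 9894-1055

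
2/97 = 2/97 = 0.02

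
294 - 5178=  - 4884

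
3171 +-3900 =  - 729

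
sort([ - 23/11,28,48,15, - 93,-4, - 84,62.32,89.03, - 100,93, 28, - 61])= [ - 100, - 93, - 84, - 61,-4, - 23/11,15,28,28,48,62.32,89.03,93]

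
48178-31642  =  16536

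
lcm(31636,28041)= 1233804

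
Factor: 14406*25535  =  2^1*3^1*5^1*7^4*5107^1  =  367857210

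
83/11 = 83/11  =  7.55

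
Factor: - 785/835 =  -157^1*167^( - 1)   =  -157/167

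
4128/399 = 10 + 46/133 = 10.35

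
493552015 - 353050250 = 140501765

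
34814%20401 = 14413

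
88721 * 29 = 2572909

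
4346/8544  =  2173/4272 = 0.51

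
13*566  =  7358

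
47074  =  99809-52735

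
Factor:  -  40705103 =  - 59^1*689917^1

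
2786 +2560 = 5346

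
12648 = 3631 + 9017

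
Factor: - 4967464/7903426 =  - 2^2*47^(  -  1)*83^( - 1 )  *  1013^ (-1)*620933^1 =- 2483732/3951713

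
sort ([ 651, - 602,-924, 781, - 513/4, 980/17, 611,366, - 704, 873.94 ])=[-924, - 704, - 602,-513/4, 980/17, 366,611, 651, 781,873.94 ]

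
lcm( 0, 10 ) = 0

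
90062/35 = 12866/5= 2573.20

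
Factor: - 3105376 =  - 2^5*53^1*1831^1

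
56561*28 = 1583708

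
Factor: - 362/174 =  - 181/87 = - 3^(  -  1)*29^( - 1 ) * 181^1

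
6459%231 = 222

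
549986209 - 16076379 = 533909830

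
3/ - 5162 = - 1 + 5159/5162 =- 0.00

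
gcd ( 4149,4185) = 9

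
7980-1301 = 6679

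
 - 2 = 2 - 4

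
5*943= 4715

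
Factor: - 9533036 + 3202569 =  - 6330467 = -  11^1* 13^1*44269^1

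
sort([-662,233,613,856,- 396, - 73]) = [ - 662, - 396 ,  -  73, 233, 613, 856 ]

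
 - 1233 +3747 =2514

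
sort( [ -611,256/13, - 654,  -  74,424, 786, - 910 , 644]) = [ -910, - 654, - 611, - 74,256/13,424,644 , 786] 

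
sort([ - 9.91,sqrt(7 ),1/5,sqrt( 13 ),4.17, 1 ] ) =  [ - 9.91, 1/5,  1, sqrt(7), sqrt( 13 ),4.17]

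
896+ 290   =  1186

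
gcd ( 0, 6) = 6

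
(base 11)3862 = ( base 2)1001110100101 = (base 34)4BV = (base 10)5029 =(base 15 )1754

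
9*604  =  5436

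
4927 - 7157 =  - 2230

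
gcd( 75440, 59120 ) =80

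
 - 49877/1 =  - 49877 = - 49877.00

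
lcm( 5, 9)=45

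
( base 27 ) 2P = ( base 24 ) 37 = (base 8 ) 117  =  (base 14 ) 59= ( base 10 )79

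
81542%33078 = 15386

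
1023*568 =581064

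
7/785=7/785= 0.01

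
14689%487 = 79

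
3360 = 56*60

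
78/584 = 39/292= 0.13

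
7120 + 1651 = 8771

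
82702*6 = 496212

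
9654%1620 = 1554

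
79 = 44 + 35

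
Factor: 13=13^1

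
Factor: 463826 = 2^1*11^1*29^1*727^1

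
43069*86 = 3703934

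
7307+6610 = 13917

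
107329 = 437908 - 330579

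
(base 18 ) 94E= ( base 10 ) 3002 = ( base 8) 5672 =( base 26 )4BC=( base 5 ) 44002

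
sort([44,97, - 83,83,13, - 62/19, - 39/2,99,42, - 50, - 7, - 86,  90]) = [ - 86,-83, - 50, - 39/2, - 7, - 62/19 , 13,42, 44,83,90,97,99 ]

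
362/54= 181/27  =  6.70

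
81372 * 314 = 25550808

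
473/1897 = 473/1897  =  0.25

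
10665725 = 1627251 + 9038474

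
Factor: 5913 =3^4*73^1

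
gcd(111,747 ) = 3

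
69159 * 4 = 276636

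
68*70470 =4791960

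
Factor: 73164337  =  1301^1*56237^1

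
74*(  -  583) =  - 43142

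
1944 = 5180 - 3236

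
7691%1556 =1467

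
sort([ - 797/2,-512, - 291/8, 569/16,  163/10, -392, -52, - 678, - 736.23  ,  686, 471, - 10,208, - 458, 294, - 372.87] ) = [ - 736.23, - 678, - 512, - 458,  -  797/2 , - 392 ,-372.87, - 52,-291/8, - 10,163/10,569/16,208,294 , 471,686 ]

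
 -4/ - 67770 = 2/33885= 0.00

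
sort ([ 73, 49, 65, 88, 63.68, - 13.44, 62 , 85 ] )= [ - 13.44,49,62,63.68,65, 73,85, 88 ] 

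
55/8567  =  55/8567 = 0.01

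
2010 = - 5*( - 402)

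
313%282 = 31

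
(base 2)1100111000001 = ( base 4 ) 1213001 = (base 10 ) 6593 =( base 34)5NV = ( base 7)25136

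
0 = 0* 5429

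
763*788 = 601244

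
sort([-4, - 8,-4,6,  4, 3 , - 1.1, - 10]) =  [ -10, - 8, - 4, - 4 , - 1.1,3 , 4, 6] 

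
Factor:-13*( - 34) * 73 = 2^1  *  13^1 *17^1*73^1=32266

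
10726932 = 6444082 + 4282850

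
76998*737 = 56747526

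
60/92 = 15/23 = 0.65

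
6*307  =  1842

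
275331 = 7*39333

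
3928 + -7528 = -3600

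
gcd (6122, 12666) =2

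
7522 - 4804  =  2718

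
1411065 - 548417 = 862648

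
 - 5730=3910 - 9640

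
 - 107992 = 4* ( - 26998 ) 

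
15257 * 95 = 1449415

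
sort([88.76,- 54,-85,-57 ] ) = [ - 85,- 57, - 54,88.76]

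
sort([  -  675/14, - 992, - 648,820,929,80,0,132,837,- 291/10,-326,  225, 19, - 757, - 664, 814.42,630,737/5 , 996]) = [-992, - 757, - 664, - 648, - 326 , - 675/14, - 291/10, 0,19,80,132, 737/5,225, 630,814.42,820,837, 929,996]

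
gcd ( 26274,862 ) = 2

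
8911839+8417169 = 17329008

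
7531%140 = 111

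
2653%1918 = 735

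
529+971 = 1500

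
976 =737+239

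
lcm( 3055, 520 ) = 24440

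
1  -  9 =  - 8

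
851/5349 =851/5349 = 0.16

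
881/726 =881/726 =1.21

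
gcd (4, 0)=4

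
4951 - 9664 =-4713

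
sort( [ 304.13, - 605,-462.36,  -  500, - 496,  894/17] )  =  [ - 605,- 500, - 496,  -  462.36,  894/17,304.13]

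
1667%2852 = 1667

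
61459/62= 991 + 17/62 = 991.27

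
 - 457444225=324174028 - 781618253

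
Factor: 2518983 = 3^2*23^1*43^1*283^1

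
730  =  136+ 594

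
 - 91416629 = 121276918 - 212693547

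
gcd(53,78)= 1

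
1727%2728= 1727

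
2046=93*22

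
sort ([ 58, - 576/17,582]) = [ - 576/17,58, 582 ]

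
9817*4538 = 44549546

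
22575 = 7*3225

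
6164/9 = 684 + 8/9 =684.89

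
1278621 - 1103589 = 175032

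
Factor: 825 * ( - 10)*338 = - 2788500 = -2^2*3^1 * 5^3*11^1*13^2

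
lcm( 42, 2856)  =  2856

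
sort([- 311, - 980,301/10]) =[  -  980,  -  311, 301/10]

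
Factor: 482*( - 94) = - 45308 =- 2^2*47^1*241^1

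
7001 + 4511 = 11512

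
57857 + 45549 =103406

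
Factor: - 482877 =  - 3^2 *53653^1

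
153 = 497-344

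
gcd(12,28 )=4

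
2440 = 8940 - 6500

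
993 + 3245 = 4238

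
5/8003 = 5/8003 = 0.00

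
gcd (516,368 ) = 4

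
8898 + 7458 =16356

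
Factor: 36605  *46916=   1717360180 = 2^2*5^1*37^1*317^1*7321^1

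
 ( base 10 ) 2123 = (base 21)4h2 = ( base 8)4113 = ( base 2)100001001011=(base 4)201023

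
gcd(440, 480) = 40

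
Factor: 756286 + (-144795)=293^1*2087^1 = 611491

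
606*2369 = 1435614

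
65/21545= 13/4309 = 0.00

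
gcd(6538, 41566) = 14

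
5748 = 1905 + 3843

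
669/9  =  74  +  1/3 = 74.33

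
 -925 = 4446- 5371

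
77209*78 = 6022302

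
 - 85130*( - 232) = 19750160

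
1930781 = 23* 83947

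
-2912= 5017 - 7929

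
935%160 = 135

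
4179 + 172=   4351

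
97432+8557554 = 8654986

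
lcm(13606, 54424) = 54424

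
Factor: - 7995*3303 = - 26407485 = -  3^3 * 5^1*13^1*41^1*367^1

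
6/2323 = 6/2323 = 0.00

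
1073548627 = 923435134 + 150113493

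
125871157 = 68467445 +57403712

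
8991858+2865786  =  11857644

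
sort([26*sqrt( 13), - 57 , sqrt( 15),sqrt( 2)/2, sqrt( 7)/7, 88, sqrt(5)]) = [ - 57,sqrt( 7)/7 , sqrt( 2 ) /2, sqrt( 5 ),sqrt( 15), 88,26 * sqrt( 13)] 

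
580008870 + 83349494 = 663358364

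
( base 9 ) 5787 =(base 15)1411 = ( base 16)10c3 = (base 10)4291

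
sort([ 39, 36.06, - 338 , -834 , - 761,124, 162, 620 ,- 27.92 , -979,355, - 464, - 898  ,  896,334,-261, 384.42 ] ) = [ - 979, -898 , - 834 ,-761,- 464 ,- 338, - 261 , - 27.92,36.06,39,124,  162,  334,355, 384.42,620, 896]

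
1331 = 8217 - 6886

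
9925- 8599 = 1326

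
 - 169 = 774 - 943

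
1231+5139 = 6370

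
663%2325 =663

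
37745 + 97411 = 135156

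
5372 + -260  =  5112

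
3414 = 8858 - 5444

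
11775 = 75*157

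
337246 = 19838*17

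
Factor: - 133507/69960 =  - 2^( - 3 )* 3^(  -  1 ) * 5^( - 1 )*229^1 = - 229/120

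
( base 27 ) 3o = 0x69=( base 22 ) 4h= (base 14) 77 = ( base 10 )105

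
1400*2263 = 3168200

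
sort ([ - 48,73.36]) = [ - 48,73.36]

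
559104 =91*6144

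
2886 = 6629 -3743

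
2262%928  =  406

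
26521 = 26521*1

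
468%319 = 149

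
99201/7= 99201/7 = 14171.57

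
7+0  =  7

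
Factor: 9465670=2^1*5^1*41^1*23087^1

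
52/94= 26/47 =0.55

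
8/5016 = 1/627 = 0.00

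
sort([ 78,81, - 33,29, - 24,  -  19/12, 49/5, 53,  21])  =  [-33, - 24, - 19/12, 49/5, 21,  29, 53,78,81] 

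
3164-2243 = 921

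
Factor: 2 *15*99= 2^1*3^3*5^1*11^1 = 2970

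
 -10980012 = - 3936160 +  - 7043852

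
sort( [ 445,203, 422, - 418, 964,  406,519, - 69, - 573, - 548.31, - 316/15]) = [ - 573, - 548.31, - 418,  -  69,-316/15, 203, 406,422, 445,519, 964 ] 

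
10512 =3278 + 7234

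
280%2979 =280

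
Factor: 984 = 2^3*3^1*41^1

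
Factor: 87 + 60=3^1*7^2 = 147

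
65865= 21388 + 44477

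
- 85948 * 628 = - 53975344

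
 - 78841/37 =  - 2131+6/37=- 2130.84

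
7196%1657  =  568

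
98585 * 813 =80149605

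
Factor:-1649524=-2^2*151^1*2731^1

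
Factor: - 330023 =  - 401^1 * 823^1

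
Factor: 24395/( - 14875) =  - 41/25 = -5^ ( - 2)*41^1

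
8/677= 8/677 = 0.01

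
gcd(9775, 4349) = 1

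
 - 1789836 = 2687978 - 4477814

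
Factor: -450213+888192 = 3^1*67^1*2179^1 = 437979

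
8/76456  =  1/9557 = 0.00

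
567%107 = 32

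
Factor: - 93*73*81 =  - 3^5 * 31^1*73^1 = - 549909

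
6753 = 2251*3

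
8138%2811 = 2516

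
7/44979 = 7/44979 = 0.00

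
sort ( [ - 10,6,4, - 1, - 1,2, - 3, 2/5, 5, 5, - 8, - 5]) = [ - 10, - 8, - 5 ,-3, - 1, - 1 , 2/5,2,  4, 5 , 5, 6]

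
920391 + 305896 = 1226287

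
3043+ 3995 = 7038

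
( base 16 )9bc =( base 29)2rr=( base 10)2492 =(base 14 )CA0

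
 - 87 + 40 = -47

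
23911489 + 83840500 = 107751989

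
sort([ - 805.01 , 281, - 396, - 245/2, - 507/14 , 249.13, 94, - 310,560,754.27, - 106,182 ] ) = [ - 805.01, - 396,-310,- 245/2, - 106, - 507/14, 94, 182,249.13,  281,560 , 754.27] 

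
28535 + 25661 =54196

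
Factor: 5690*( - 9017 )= - 2^1*5^1*71^1* 127^1*569^1 = - 51306730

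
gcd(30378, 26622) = 6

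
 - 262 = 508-770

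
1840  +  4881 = 6721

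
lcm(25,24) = 600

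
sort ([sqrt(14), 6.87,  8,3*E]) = [sqrt(14),6.87 , 8,3*E]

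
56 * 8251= 462056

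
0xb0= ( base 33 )5b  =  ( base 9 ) 215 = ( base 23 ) 7f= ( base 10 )176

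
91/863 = 91/863 = 0.11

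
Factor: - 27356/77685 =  - 2^2 *3^( - 1)*5^( - 1)*7^1 * 977^1*5179^( - 1)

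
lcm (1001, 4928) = 64064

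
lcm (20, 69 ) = 1380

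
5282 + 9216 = 14498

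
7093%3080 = 933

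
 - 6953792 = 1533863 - 8487655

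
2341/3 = 780 + 1/3 = 780.33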